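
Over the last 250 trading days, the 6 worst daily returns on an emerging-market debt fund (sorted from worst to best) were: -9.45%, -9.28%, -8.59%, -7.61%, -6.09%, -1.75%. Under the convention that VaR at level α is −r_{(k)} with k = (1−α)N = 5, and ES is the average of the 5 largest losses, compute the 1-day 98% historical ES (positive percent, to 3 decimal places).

8.204%

The 5 worst returns sum to -41.02%.
ES = −(-41.02%) / 5 = 8.204%.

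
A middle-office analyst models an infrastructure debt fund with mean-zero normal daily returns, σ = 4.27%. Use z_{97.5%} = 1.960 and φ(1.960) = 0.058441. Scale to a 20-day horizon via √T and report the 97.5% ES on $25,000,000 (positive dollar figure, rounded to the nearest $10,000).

σ_{20d} = 4.27% × √20 = 19.096%.
ES multiplier = φ(z)/(1−α) = 0.058441/0.025 = 2.338.
ES = 19.096% × 2.338 = 44.646%; on $25,000,000: $11,161,500.

$11,160,000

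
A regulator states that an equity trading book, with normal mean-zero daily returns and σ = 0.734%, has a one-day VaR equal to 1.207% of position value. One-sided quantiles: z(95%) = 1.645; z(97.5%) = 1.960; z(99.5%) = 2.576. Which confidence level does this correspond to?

Implied z = VaR/σ = 1.207 / 0.734 = 1.644.
This matches z(95%) = 1.645.

95%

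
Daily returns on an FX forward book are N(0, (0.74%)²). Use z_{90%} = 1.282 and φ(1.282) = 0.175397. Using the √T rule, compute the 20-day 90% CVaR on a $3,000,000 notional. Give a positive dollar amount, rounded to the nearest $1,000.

σ_{20d} = 0.74% × √20 = 3.309%.
ES multiplier = φ(z)/(1−α) = 0.175397/0.1 = 1.754.
ES = 3.309% × 1.754 = 5.804%; on $3,000,000: $174,120.

$174,000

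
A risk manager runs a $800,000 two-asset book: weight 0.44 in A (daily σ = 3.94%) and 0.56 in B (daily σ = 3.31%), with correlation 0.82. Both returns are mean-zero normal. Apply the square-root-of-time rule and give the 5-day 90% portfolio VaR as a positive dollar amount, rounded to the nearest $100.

σ_p = √(0.44²·3.94² + 0.56²·3.31² + 2·0.82·0.44·0.56·3.94·3.31) = 3.422%.
σ_{5d} = 3.422% × √5 = 7.652%.
z(90%) = 1.282.
VaR = 1.282 × 7.652% = 9.810%; on $800,000 that is $78,480.

$78,500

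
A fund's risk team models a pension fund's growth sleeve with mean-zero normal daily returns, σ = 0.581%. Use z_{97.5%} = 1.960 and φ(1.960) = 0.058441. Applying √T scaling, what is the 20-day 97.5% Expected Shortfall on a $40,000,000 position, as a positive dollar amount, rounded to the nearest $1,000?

σ_{20d} = 0.581% × √20 = 2.598%.
ES multiplier = φ(z)/(1−α) = 0.058441/0.025 = 2.338.
ES = 2.598% × 2.338 = 6.074%; on $40,000,000: $2,429,600.

$2,430,000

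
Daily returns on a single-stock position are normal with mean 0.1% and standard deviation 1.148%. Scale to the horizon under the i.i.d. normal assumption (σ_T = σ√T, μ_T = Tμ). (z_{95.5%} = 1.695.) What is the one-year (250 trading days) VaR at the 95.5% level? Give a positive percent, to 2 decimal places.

5.77%

σ_{250d} = 1.148% × √250 = 18.151%; μ_{250d} = 250 × 0.1% = 25.000%.
VaR = −(25.000%) + 1.695 × 18.151% = 5.766%.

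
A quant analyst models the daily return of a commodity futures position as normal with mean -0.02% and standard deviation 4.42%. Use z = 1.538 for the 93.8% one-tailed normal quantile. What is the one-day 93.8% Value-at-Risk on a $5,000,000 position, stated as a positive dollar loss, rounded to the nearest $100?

VaR = −μ + z·σ = −(-0.02%) + 1.538 × 4.42% = 6.818%.
On $5,000,000: 0.06818 × $5,000,000 = $340,900.

$340,900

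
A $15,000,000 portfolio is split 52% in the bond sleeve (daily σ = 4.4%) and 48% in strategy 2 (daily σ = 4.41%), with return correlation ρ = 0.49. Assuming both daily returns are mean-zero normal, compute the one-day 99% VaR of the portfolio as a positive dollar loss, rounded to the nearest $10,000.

σ_p² = 0.52²·4.4² + 0.48²·4.41² + 2·0.49·0.52·0.48·4.4·4.41 = 14.4622 (%²).
σ_p = √14.4622 = 3.803%.
At 99%, z = 2.326.
VaR = 2.326 × 3.803% = 8.846%; on $15,000,000 that is $1,326,900.

$1,330,000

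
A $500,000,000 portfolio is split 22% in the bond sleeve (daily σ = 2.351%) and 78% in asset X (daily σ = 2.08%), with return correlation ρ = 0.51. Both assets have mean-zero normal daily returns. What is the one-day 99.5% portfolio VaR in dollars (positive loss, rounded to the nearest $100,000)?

$25,000,000

σ_p² = 0.22²·2.351² + 0.78²·2.08² + 2·0.51·0.22·0.78·2.351·2.08 = 3.7556 (%²).
σ_p = √3.7556 = 1.938%.
At 99.5%, z = 2.576.
VaR = 2.576 × 1.938% = 4.992%; on $500,000,000 that is $24,960,000.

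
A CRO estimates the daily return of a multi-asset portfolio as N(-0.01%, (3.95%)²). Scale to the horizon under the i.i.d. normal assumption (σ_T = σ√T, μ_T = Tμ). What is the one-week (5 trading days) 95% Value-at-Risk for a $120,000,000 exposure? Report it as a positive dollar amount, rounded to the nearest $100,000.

At 95%, z = 1.645.
σ_{5d} = 3.95% × √5 = 8.832%; μ_{5d} = 5 × -0.01% = -0.050%.
VaR = −(-0.050%) + 1.645 × 8.832% = 14.579%.
On $120,000,000: 0.14579 × $120,000,000 = $17,494,800.

$17,500,000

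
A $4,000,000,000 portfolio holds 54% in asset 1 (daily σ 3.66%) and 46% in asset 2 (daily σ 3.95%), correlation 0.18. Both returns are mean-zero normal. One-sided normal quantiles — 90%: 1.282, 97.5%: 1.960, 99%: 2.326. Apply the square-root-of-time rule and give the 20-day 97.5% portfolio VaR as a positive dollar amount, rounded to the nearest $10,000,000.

$1,020,000,000

σ_p = √(0.54²·3.66² + 0.46²·3.95² + 2·0.18·0.54·0.46·3.66·3.95) = 2.916%.
σ_{20d} = 2.916% × √20 = 13.041%.
VaR = 1.960 × 13.041% = 25.560%; on $4,000,000,000 that is $1,022,400,000.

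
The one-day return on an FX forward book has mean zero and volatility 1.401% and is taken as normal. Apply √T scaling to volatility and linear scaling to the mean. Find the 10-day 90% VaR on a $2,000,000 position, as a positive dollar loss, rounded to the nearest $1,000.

At 90%, z = 1.282.
σ_{10d} = 1.401% × √10 = 4.430%.
VaR = 1.282 × 4.430% = 5.679%.
On $2,000,000: 0.05679 × $2,000,000 = $113,580.

$114,000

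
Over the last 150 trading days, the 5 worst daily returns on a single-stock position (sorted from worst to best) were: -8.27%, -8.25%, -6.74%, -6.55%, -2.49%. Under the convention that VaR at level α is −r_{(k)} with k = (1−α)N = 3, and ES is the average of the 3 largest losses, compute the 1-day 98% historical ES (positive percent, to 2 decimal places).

The 3 worst returns sum to -23.26%.
ES = −(-23.26%) / 3 = 7.7533…% ≈ 7.75%.

7.75%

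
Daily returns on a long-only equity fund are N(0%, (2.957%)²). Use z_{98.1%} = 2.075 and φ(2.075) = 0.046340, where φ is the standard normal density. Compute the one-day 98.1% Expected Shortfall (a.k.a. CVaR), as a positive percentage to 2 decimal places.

Tail multiplier: φ(z)/(1−α) = 0.046340 / 0.019 = 2.439.
ES = 2.957% × 2.439 = 7.212%.

7.21%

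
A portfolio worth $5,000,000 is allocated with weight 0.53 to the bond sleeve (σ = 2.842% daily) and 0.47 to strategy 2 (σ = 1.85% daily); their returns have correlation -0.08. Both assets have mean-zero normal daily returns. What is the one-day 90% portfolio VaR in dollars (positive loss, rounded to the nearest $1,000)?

$108,000

σ_p² = 0.53²·2.842² + 0.47²·1.85² + 2·-0.08·0.53·0.47·2.842·1.85 = 2.8153 (%²).
σ_p = √2.8153 = 1.678%.
At 90%, z = 1.282.
VaR = 1.282 × 1.678% = 2.151%; on $5,000,000 that is $107,550.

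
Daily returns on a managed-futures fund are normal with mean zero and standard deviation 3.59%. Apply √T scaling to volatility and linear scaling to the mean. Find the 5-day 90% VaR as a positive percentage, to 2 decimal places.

10.29%

At 90%, z = 1.282.
σ_{5d} = 3.59% × √5 = 8.027%.
VaR = 1.282 × 8.027% = 10.291%.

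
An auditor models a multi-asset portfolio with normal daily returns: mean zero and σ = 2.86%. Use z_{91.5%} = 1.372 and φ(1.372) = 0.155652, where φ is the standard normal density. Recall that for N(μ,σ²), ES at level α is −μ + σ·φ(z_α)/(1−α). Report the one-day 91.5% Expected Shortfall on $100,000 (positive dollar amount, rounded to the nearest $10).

$5,240

Tail multiplier: φ(z)/(1−α) = 0.155652 / 0.085 = 1.831.
ES = 2.86% × 1.831 = 5.237%.
On $100,000: 0.05237 × $100,000 = $5,237.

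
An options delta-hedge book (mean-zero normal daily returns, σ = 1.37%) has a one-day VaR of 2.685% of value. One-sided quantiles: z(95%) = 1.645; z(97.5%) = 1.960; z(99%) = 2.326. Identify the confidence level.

97.5%

Implied z = VaR/σ = 2.685 / 1.37 = 1.960.
This matches z(97.5%) = 1.960.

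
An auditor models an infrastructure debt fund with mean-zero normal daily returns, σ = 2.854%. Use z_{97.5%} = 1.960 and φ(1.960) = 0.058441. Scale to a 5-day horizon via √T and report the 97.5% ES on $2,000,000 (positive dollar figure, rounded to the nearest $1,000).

$298,000

σ_{5d} = 2.854% × √5 = 6.382%.
ES multiplier = φ(z)/(1−α) = 0.058441/0.025 = 2.338.
ES = 6.382% × 2.338 = 14.921%; on $2,000,000: $298,420.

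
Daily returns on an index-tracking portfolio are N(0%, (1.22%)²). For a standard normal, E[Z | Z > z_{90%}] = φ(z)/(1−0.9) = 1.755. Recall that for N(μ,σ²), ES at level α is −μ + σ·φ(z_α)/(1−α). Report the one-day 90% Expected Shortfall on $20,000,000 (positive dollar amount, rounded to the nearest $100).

$428,200

ES = 1.22% × 1.755 = 2.141%.
On $20,000,000: 0.02141 × $20,000,000 = $428,200.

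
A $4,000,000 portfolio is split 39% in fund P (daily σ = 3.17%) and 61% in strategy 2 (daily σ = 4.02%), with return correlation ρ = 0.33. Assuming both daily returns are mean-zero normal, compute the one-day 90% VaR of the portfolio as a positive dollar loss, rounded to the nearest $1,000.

$158,000

σ_p² = 0.39²·3.17² + 0.61²·4.02² + 2·0.33·0.39·0.61·3.17·4.02 = 9.5426 (%²).
σ_p = √9.5426 = 3.089%.
At 90%, z = 1.282.
VaR = 1.282 × 3.089% = 3.960%; on $4,000,000 that is $158,400.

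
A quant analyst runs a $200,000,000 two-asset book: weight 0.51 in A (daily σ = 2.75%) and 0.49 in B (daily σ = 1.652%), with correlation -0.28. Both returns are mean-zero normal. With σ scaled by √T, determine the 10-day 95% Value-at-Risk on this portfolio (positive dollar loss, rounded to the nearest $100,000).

$14,700,000

σ_p = √(0.51²·2.75² + 0.49²·1.652² + 2·-0.28·0.51·0.49·2.75·1.652) = 1.409%.
σ_{10d} = 1.409% × √10 = 4.456%.
z(95%) = 1.645.
VaR = 1.645 × 4.456% = 7.330%; on $200,000,000 that is $14,660,000.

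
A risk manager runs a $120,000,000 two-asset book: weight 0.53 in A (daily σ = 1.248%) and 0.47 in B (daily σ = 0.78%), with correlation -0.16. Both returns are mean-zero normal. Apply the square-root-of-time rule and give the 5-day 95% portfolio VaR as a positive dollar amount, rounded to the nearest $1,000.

σ_p = √(0.53²·1.248² + 0.47²·0.78² + 2·-0.16·0.53·0.47·1.248·0.78) = 0.703%.
σ_{5d} = 0.703% × √5 = 1.572%.
z(95%) = 1.645.
VaR = 1.645 × 1.572% = 2.586%; on $120,000,000 that is $3,103,200.

$3,103,000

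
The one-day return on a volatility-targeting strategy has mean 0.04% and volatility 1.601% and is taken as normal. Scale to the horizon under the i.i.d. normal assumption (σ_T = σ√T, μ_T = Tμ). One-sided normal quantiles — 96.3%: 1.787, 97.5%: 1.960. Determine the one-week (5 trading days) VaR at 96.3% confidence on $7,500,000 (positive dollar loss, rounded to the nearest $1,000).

σ_{5d} = 1.601% × √5 = 3.580%; μ_{5d} = 5 × 0.04% = 0.200%.
VaR = −(0.200%) + 1.787 × 3.580% = 6.197%.
On $7,500,000: 0.06197 × $7,500,000 = $464,775.

$465,000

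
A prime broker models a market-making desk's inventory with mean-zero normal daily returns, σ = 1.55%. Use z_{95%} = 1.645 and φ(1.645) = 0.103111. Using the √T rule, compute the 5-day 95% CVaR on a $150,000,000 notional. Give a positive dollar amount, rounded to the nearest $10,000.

σ_{5d} = 1.55% × √5 = 3.466%.
ES multiplier = φ(z)/(1−α) = 0.103111/0.05 = 2.062.
ES = 3.466% × 2.062 = 7.147%; on $150,000,000: $10,720,500.

$10,720,000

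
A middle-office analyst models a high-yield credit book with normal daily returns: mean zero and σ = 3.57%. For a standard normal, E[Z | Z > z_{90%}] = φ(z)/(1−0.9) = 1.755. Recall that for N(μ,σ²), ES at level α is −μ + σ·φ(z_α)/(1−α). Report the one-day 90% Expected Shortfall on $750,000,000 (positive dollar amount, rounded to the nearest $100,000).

ES = 3.57% × 1.755 = 6.265%.
On $750,000,000: 0.06265 × $750,000,000 = $46,987,500.

$47,000,000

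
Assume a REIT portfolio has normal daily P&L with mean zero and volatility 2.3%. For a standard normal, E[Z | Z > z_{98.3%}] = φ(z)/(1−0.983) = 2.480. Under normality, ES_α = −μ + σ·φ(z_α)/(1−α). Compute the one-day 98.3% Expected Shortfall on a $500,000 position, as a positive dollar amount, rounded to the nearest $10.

ES = 2.3% × 2.480 = 5.704%.
On $500,000: 0.05704 × $500,000 = $28,520.

$28,520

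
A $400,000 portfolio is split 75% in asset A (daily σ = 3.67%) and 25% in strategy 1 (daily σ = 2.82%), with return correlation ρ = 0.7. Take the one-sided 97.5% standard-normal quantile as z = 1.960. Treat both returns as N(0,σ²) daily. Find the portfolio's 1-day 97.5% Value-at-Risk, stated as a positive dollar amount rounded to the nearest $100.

$25,800

σ_p² = 0.75²·3.67² + 0.25²·2.82² + 2·0.7·0.75·0.25·3.67·2.82 = 10.7900 (%²).
σ_p = √10.7900 = 3.285%.
VaR = 1.960 × 3.285% = 6.439%; on $400,000 that is $25,756.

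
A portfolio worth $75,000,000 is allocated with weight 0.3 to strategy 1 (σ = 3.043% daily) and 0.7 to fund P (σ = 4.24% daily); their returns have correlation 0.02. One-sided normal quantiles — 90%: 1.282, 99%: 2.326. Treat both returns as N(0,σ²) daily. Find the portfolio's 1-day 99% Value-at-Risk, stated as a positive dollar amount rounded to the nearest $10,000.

σ_p² = 0.3²·3.043² + 0.7²·4.24² + 2·0.02·0.3·0.7·3.043·4.24 = 9.7508 (%²).
σ_p = √9.7508 = 3.123%.
VaR = 2.326 × 3.123% = 7.264%; on $75,000,000 that is $5,448,000.

$5,450,000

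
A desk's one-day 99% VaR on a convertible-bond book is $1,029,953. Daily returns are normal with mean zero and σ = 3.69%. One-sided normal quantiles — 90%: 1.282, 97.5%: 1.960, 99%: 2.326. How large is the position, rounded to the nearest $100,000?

$12,000,000

VaR as a fraction of value: z·σ = 2.326 × 3.69% = 8.58294%.
Position = $1,029,953 / 0.0858294 = $12,000,002.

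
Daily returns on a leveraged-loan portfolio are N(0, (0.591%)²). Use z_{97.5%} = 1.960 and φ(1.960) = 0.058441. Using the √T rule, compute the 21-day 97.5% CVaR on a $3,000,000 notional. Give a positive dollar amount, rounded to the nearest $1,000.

$190,000

σ_{21d} = 0.591% × √21 = 2.708%.
ES multiplier = φ(z)/(1−α) = 0.058441/0.025 = 2.338.
ES = 2.708% × 2.338 = 6.331%; on $3,000,000: $189,930.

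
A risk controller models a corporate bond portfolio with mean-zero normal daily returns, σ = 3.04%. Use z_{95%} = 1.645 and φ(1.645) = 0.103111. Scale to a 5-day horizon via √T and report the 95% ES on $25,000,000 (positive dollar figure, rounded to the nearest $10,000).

σ_{5d} = 3.04% × √5 = 6.798%.
ES multiplier = φ(z)/(1−α) = 0.103111/0.05 = 2.062.
ES = 6.798% × 2.062 = 14.017%; on $25,000,000: $3,504,250.

$3,500,000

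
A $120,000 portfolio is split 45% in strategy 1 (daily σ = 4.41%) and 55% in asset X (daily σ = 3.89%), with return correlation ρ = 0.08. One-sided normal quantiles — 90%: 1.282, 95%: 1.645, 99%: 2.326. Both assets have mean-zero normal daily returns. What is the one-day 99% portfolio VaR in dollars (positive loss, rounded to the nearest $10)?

σ_p² = 0.45²·4.41² + 0.55²·3.89² + 2·0.08·0.45·0.55·4.41·3.89 = 9.1950 (%²).
σ_p = √9.1950 = 3.032%.
VaR = 2.326 × 3.032% = 7.052%; on $120,000 that is $8,462.

$8,460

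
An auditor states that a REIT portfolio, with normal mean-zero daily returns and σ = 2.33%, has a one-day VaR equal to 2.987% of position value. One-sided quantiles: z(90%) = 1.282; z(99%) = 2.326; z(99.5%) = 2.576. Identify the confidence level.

Implied z = VaR/σ = 2.987 / 2.33 = 1.282.
This matches z(90%) = 1.282.

90%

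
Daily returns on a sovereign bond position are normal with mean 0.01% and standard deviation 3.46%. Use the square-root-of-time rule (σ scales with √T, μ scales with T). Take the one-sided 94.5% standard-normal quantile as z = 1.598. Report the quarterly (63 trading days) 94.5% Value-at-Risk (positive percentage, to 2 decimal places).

43.26%

σ_{63d} = 3.46% × √63 = 27.463%; μ_{63d} = 63 × 0.01% = 0.630%.
VaR = −(0.630%) + 1.598 × 27.463% = 43.256%.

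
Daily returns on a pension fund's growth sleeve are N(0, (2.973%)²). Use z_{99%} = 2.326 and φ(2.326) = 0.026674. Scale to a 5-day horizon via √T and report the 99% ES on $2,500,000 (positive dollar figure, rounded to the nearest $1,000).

$443,000

σ_{5d} = 2.973% × √5 = 6.648%.
ES multiplier = φ(z)/(1−α) = 0.026674/0.01 = 2.667.
ES = 6.648% × 2.667 = 17.730%; on $2,500,000: $443,250.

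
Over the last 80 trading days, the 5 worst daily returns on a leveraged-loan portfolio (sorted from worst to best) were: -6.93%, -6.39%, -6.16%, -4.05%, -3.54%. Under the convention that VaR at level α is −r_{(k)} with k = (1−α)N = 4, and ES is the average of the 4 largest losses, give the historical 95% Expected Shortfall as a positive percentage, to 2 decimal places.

5.88%

The 4 worst returns sum to -23.53%.
ES = −(-23.53%) / 4 = 5.8825% ≈ 5.88%.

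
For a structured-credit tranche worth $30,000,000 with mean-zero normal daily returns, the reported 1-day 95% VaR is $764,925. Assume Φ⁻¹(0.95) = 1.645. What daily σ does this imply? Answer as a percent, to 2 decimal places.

1.55%

VaR as a fraction: $764,925 / $30,000,000 = 2.550%.
σ = VaR / z = 2.550% / 1.645 = 1.550%.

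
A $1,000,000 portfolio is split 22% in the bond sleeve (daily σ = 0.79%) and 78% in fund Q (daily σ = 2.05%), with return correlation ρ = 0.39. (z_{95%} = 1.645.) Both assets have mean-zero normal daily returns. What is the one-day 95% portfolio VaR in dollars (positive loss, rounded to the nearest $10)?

σ_p² = 0.22²·0.79² + 0.78²·2.05² + 2·0.39·0.22·0.78·0.79·2.05 = 2.8038 (%²).
σ_p = √2.8038 = 1.674%.
VaR = 1.645 × 1.674% = 2.754%; on $1,000,000 that is $27,540.

$27,540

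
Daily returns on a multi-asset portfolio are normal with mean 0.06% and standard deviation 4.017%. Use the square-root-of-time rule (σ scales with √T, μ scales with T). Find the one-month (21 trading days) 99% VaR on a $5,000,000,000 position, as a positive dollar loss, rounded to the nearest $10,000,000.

At 99%, z = 2.326.
σ_{21d} = 4.017% × √21 = 18.408%; μ_{21d} = 21 × 0.06% = 1.260%.
VaR = −(1.260%) + 2.326 × 18.408% = 41.557%.
On $5,000,000,000: 0.41557 × $5,000,000,000 = $2,077,850,000.

$2,080,000,000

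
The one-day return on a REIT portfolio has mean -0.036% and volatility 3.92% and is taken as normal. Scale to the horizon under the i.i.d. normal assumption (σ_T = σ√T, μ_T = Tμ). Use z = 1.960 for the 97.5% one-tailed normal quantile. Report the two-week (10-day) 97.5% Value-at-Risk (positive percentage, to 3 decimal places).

σ_{10d} = 3.92% × √10 = 12.396%; μ_{10d} = 10 × -0.036% = -0.360%.
VaR = −(-0.360%) + 1.960 × 12.396% = 24.656%.

24.656%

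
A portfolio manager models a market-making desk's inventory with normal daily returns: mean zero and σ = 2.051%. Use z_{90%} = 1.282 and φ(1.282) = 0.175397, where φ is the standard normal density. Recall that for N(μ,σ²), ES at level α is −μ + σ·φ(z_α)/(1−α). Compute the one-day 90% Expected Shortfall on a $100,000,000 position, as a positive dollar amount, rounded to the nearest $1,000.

$3,597,000

Tail multiplier: φ(z)/(1−α) = 0.175397 / 0.1 = 1.754.
ES = 2.051% × 1.754 = 3.597%.
On $100,000,000: 0.03597 × $100,000,000 = $3,597,000.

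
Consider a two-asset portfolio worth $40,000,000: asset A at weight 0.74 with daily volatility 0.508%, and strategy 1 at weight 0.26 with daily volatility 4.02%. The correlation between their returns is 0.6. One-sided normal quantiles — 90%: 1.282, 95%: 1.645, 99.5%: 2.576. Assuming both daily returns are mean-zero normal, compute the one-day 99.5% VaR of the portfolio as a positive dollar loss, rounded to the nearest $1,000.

$1,346,000

σ_p² = 0.74²·0.508² + 0.26²·4.02² + 2·0.6·0.74·0.26·0.508·4.02 = 1.7053 (%²).
σ_p = √1.7053 = 1.306%.
VaR = 2.576 × 1.306% = 3.364%; on $40,000,000 that is $1,345,600.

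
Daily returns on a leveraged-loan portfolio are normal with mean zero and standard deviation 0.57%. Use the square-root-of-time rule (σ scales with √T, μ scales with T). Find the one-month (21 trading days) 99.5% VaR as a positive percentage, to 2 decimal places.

6.73%

At 99.5%, z = 2.576.
σ_{21d} = 0.57% × √21 = 2.612%.
VaR = 2.576 × 2.612% = 6.729%.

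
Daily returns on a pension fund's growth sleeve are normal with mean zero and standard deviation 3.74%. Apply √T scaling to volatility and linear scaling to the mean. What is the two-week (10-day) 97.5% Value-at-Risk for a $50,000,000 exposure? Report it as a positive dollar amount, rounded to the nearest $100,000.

$11,600,000

At 97.5%, z = 1.960.
σ_{10d} = 3.74% × √10 = 11.827%.
VaR = 1.960 × 11.827% = 23.181%.
On $50,000,000: 0.23181 × $50,000,000 = $11,590,500.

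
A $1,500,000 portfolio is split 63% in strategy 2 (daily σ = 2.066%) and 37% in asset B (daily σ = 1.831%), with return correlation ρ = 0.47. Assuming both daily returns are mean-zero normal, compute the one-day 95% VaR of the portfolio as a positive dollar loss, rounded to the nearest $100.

$42,600

σ_p² = 0.63²·2.066² + 0.37²·1.831² + 2·0.47·0.63·0.37·2.066·1.831 = 2.9820 (%²).
σ_p = √2.9820 = 1.727%.
At 95%, z = 1.645.
VaR = 1.645 × 1.727% = 2.841%; on $1,500,000 that is $42,615.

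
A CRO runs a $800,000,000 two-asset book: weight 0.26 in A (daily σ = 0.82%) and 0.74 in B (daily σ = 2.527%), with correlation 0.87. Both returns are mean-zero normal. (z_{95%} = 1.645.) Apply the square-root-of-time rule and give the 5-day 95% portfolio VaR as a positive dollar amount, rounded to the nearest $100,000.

$60,600,000

σ_p = √(0.26²·0.82² + 0.74²·2.527² + 2·0.87·0.26·0.74·0.82·2.527) = 2.058%.
σ_{5d} = 2.058% × √5 = 4.602%.
VaR = 1.645 × 4.602% = 7.570%; on $800,000,000 that is $60,560,000.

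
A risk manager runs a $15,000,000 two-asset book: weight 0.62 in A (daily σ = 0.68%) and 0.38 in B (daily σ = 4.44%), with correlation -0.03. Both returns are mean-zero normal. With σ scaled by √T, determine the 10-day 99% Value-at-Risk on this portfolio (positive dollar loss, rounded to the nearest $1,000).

σ_p = √(0.62²·0.68² + 0.38²·4.44² + 2·-0.03·0.62·0.38·0.68·4.44) = 1.727%.
σ_{10d} = 1.727% × √10 = 5.461%.
z(99%) = 2.326.
VaR = 2.326 × 5.461% = 12.702%; on $15,000,000 that is $1,905,300.

$1,905,000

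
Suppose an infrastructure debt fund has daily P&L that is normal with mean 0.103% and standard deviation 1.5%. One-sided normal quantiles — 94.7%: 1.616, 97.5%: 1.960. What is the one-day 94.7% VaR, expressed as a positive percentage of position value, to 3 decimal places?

VaR = −μ + z·σ = −(0.103%) + 1.616 × 1.5% = 2.321%.

2.321%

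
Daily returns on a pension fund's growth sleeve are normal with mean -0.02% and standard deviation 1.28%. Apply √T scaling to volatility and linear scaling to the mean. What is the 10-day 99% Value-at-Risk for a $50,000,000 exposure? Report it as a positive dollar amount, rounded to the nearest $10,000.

$4,810,000

At 99%, z = 2.326.
σ_{10d} = 1.28% × √10 = 4.048%; μ_{10d} = 10 × -0.02% = -0.200%.
VaR = −(-0.200%) + 2.326 × 4.048% = 9.616%.
On $50,000,000: 0.09616 × $50,000,000 = $4,808,000.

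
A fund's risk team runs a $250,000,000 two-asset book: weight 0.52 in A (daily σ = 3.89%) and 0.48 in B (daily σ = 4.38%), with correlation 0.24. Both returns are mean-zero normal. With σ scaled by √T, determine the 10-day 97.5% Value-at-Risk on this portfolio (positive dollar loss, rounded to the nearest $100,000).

$50,300,000

σ_p = √(0.52²·3.89² + 0.48²·4.38² + 2·0.24·0.52·0.48·3.89·4.38) = 3.249%.
σ_{10d} = 3.249% × √10 = 10.274%.
z(97.5%) = 1.960.
VaR = 1.960 × 10.274% = 20.137%; on $250,000,000 that is $50,342,500.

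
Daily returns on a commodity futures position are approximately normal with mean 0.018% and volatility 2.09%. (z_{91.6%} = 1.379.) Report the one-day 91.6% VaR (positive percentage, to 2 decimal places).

2.86%

VaR = −μ + z·σ = −(0.018%) + 1.379 × 2.09% = 2.864%.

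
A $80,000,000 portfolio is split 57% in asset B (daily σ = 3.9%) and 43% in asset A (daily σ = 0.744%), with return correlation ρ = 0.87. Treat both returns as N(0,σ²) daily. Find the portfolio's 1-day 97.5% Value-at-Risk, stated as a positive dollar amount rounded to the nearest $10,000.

σ_p² = 0.57²·3.9² + 0.43²·0.744² + 2·0.87·0.57·0.43·3.9·0.744 = 6.2815 (%²).
σ_p = √6.2815 = 2.506%.
At 97.5%, z = 1.960.
VaR = 1.960 × 2.506% = 4.912%; on $80,000,000 that is $3,929,600.

$3,930,000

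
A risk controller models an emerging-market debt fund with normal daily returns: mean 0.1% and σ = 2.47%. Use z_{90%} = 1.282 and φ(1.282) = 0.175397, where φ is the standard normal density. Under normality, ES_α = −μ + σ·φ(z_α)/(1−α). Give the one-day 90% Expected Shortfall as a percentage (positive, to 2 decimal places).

Tail multiplier: φ(z)/(1−α) = 0.175397 / 0.1 = 1.754.
ES = −(0.1%) + 2.47% × 1.754 = 4.232%.

4.23%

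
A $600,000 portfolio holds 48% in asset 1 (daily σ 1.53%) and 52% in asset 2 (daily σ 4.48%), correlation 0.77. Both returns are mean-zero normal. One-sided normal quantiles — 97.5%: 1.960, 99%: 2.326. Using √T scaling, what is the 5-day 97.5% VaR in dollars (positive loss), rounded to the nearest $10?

σ_p = √(0.48²·1.53² + 0.52²·4.48² + 2·0.77·0.48·0.52·1.53·4.48) = 2.933%.
σ_{5d} = 2.933% × √5 = 6.558%.
VaR = 1.960 × 6.558% = 12.854%; on $600,000 that is $77,124.

$77,120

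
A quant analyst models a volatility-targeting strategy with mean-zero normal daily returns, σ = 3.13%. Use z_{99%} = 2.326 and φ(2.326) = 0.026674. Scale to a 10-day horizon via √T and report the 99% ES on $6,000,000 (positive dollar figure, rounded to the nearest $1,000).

$1,584,000

σ_{10d} = 3.13% × √10 = 9.898%.
ES multiplier = φ(z)/(1−α) = 0.026674/0.01 = 2.667.
ES = 9.898% × 2.667 = 26.398%; on $6,000,000: $1,583,880.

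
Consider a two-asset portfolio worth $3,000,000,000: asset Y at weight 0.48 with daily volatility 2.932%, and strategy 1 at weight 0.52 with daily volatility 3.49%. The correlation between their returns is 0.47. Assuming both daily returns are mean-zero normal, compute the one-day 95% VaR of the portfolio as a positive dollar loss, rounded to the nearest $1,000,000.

σ_p² = 0.48²·2.932² + 0.52²·3.49² + 2·0.47·0.48·0.52·2.932·3.49 = 7.6750 (%²).
σ_p = √7.6750 = 2.770%.
At 95%, z = 1.645.
VaR = 1.645 × 2.770% = 4.557%; on $3,000,000,000 that is $136,710,000.

$137,000,000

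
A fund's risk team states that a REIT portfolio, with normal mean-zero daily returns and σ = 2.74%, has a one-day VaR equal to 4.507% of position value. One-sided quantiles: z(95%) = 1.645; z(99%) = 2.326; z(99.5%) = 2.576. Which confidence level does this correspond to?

95%

Implied z = VaR/σ = 4.507 / 2.74 = 1.645.
This matches z(95%) = 1.645.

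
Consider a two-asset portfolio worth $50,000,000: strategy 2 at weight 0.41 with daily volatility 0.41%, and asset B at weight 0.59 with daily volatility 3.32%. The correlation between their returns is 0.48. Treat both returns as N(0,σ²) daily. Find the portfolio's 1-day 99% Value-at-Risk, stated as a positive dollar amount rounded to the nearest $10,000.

$2,380,000

σ_p² = 0.41²·0.41² + 0.59²·3.32² + 2·0.48·0.41·0.59·0.41·3.32 = 4.1813 (%²).
σ_p = √4.1813 = 2.045%.
At 99%, z = 2.326.
VaR = 2.326 × 2.045% = 4.757%; on $50,000,000 that is $2,378,500.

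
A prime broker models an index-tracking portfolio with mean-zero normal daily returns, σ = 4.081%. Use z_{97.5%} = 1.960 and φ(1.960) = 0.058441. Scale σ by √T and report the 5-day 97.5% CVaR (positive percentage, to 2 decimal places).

21.33%

σ_{5d} = 4.081% × √5 = 9.125%.
ES multiplier = φ(z)/(1−α) = 0.058441/0.025 = 2.338.
ES = 9.125% × 2.338 = 21.334%.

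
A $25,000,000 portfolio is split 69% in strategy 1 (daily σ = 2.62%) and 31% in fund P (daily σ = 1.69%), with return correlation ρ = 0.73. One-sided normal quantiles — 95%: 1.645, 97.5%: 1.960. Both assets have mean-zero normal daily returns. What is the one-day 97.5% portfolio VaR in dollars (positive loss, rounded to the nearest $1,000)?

σ_p² = 0.69²·2.62² + 0.31²·1.69² + 2·0.73·0.69·0.31·2.62·1.69 = 4.9254 (%²).
σ_p = √4.9254 = 2.219%.
VaR = 1.960 × 2.219% = 4.349%; on $25,000,000 that is $1,087,250.

$1,087,000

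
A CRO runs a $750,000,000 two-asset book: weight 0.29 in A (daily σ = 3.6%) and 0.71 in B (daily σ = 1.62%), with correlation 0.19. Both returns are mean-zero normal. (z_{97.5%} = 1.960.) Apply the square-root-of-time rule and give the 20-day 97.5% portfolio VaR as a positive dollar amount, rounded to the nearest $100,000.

σ_p = √(0.29²·3.6² + 0.71²·1.62² + 2·0.19·0.29·0.71·3.6·1.62) = 1.694%.
σ_{20d} = 1.694% × √20 = 7.576%.
VaR = 1.960 × 7.576% = 14.849%; on $750,000,000 that is $111,367,500.

$111,400,000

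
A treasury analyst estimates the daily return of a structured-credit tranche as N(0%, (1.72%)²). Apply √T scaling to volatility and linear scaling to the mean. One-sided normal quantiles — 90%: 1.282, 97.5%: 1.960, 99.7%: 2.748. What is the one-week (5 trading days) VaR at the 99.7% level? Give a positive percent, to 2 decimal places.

10.57%

σ_{5d} = 1.72% × √5 = 3.846%.
VaR = 2.748 × 3.846% = 10.569%.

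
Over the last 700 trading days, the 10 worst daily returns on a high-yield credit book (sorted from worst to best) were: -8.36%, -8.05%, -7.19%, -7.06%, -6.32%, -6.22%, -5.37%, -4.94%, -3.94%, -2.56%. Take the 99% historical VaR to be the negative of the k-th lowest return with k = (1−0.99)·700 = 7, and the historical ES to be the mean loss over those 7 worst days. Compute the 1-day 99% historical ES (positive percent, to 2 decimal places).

The 7 worst returns sum to -48.57%.
ES = −(-48.57%) / 7 = 6.9385…% ≈ 6.94%.

6.94%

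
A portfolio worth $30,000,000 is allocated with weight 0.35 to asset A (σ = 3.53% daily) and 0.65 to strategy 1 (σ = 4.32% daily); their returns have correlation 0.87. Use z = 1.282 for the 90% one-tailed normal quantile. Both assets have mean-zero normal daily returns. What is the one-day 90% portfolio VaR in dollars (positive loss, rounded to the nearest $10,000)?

σ_p² = 0.35²·3.53² + 0.65²·4.32² + 2·0.87·0.35·0.65·3.53·4.32 = 15.4479 (%²).
σ_p = √15.4479 = 3.930%.
VaR = 1.282 × 3.930% = 5.038%; on $30,000,000 that is $1,511,400.

$1,510,000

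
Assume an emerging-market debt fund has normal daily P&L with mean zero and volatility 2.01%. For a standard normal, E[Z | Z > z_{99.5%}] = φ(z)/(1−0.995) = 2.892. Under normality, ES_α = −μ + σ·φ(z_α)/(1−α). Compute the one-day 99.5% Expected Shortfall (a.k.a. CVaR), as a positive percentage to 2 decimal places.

ES = 2.01% × 2.892 = 5.813%.

5.81%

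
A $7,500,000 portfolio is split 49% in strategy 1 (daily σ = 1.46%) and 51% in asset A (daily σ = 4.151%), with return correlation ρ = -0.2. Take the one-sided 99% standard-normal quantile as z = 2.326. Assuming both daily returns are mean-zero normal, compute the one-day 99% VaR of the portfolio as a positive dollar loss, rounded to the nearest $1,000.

σ_p² = 0.49²·1.46² + 0.51²·4.151² + 2·-0.2·0.49·0.51·1.46·4.151 = 4.3877 (%²).
σ_p = √4.3877 = 2.095%.
VaR = 2.326 × 2.095% = 4.873%; on $7,500,000 that is $365,475.

$365,000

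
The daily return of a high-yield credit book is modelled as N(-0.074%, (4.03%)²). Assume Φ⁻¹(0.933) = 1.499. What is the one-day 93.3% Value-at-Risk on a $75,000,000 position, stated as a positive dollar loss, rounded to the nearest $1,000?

VaR = −μ + z·σ = −(-0.074%) + 1.499 × 4.03% = 6.115%.
On $75,000,000: 0.06115 × $75,000,000 = $4,586,250.

$4,586,000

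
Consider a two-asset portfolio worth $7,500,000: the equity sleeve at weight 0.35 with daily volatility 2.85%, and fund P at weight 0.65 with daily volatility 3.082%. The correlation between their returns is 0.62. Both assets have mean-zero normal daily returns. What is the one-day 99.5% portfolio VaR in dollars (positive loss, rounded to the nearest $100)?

σ_p² = 0.35²·2.85² + 0.65²·3.082² + 2·0.62·0.35·0.65·2.85·3.082 = 7.4861 (%²).
σ_p = √7.4861 = 2.736%.
At 99.5%, z = 2.576.
VaR = 2.576 × 2.736% = 7.048%; on $7,500,000 that is $528,600.

$528,600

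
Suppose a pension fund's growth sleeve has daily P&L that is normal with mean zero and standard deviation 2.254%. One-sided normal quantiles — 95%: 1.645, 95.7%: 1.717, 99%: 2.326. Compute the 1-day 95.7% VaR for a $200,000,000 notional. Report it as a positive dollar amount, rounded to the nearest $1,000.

VaR = z·σ = 1.717 × 2.254% = 3.870%.
On $200,000,000: 0.03870 × $200,000,000 = $7,740,000.

$7,740,000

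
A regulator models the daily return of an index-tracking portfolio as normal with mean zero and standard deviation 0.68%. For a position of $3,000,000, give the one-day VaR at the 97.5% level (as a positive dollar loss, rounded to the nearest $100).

$40,000

At 97.5% one-sided, z = 1.960.
VaR = z·σ = 1.960 × 0.68% = 1.333%.
On $3,000,000: 0.01333 × $3,000,000 = $39,990.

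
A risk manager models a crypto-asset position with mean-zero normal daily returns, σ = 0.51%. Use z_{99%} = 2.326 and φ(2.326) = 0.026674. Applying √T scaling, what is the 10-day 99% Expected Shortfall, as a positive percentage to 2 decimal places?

σ_{10d} = 0.51% × √10 = 1.613%.
ES multiplier = φ(z)/(1−α) = 0.026674/0.01 = 2.667.
ES = 1.613% × 2.667 = 4.302%.

4.30%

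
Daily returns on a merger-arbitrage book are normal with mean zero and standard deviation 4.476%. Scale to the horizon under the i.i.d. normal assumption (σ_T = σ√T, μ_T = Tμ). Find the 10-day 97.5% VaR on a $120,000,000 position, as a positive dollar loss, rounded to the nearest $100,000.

At 97.5%, z = 1.960.
σ_{10d} = 4.476% × √10 = 14.154%.
VaR = 1.960 × 14.154% = 27.742%.
On $120,000,000: 0.27742 × $120,000,000 = $33,290,400.

$33,300,000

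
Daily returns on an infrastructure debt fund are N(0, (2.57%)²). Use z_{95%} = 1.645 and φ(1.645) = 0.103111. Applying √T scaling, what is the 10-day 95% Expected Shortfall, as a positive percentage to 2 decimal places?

16.76%

σ_{10d} = 2.57% × √10 = 8.127%.
ES multiplier = φ(z)/(1−α) = 0.103111/0.05 = 2.062.
ES = 8.127% × 2.062 = 16.758%.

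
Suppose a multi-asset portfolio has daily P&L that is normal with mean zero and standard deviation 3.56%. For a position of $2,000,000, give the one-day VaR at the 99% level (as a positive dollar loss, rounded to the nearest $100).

$165,600

At 99% one-sided, z = 2.326.
VaR = z·σ = 2.326 × 3.56% = 8.281%.
On $2,000,000: 0.08281 × $2,000,000 = $165,620.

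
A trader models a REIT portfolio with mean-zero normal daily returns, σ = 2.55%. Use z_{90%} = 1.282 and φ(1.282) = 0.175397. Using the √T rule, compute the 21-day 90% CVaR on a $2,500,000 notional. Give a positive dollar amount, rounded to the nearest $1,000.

$512,000

σ_{21d} = 2.55% × √21 = 11.686%.
ES multiplier = φ(z)/(1−α) = 0.175397/0.1 = 1.754.
ES = 11.686% × 1.754 = 20.497%; on $2,500,000: $512,425.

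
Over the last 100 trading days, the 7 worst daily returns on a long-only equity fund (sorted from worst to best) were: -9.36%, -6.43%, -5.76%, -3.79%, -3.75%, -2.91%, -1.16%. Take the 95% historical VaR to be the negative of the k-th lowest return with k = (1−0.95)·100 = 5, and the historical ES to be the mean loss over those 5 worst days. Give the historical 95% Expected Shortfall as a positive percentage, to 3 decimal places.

The 5 worst returns sum to -29.09%.
ES = −(-29.09%) / 5 = 5.818%.

5.818%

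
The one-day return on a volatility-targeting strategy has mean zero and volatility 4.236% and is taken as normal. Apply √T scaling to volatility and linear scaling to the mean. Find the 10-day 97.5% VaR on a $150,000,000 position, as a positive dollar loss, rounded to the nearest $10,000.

At 97.5%, z = 1.960.
σ_{10d} = 4.236% × √10 = 13.395%.
VaR = 1.960 × 13.395% = 26.254%.
On $150,000,000: 0.26254 × $150,000,000 = $39,381,000.

$39,380,000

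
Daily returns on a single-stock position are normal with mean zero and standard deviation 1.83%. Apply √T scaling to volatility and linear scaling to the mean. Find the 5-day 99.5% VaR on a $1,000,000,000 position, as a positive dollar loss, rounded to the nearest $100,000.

$105,400,000

At 99.5%, z = 2.576.
σ_{5d} = 1.83% × √5 = 4.092%.
VaR = 2.576 × 4.092% = 10.541%.
On $1,000,000,000: 0.10541 × $1,000,000,000 = $105,410,000.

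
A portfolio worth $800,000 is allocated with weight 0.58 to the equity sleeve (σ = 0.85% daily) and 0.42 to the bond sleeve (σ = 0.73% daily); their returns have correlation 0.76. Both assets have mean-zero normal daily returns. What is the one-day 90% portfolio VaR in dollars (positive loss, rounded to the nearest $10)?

σ_p² = 0.58²·0.85² + 0.42²·0.73² + 2·0.76·0.58·0.42·0.85·0.73 = 0.5668 (%²).
σ_p = √0.5668 = 0.753%.
At 90%, z = 1.282.
VaR = 1.282 × 0.753% = 0.965%; on $800,000 that is $7,720.

$7,720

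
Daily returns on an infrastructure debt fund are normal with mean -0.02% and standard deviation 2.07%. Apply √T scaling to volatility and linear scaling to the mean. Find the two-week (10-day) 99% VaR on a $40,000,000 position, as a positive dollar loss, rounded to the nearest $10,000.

$6,170,000

At 99%, z = 2.326.
σ_{10d} = 2.07% × √10 = 6.546%; μ_{10d} = 10 × -0.02% = -0.200%.
VaR = −(-0.200%) + 2.326 × 6.546% = 15.426%.
On $40,000,000: 0.15426 × $40,000,000 = $6,170,400.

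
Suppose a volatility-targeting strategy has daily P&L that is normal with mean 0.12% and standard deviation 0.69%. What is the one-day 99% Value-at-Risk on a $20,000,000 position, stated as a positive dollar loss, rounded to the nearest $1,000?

At 99% one-sided, z = 2.326.
VaR = −μ + z·σ = −(0.12%) + 2.326 × 0.69% = 1.485%.
On $20,000,000: 0.01485 × $20,000,000 = $297,000.

$297,000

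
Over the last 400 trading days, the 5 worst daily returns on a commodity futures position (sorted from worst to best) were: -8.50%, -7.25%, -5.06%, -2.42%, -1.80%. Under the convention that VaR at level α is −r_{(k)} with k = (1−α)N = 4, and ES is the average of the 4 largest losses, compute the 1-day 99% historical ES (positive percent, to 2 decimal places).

The 4 worst returns sum to -23.23%.
ES = −(-23.23%) / 4 = 5.8075% ≈ 5.81%.

5.81%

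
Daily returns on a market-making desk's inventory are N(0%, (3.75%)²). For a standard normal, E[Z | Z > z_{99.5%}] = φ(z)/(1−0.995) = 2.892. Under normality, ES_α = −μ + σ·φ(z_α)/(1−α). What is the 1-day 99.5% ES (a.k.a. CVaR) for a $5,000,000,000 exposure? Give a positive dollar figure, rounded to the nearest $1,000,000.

$542,000,000

ES = 3.75% × 2.892 = 10.845%.
On $5,000,000,000: 0.10845 × $5,000,000,000 = $542,250,000.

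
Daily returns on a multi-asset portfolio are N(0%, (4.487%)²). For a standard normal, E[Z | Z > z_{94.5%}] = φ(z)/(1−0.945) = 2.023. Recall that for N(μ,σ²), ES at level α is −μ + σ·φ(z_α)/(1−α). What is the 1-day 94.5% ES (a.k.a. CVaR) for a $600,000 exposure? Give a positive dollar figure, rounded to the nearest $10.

$54,460

ES = 4.487% × 2.023 = 9.077%.
On $600,000: 0.09077 × $600,000 = $54,462.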